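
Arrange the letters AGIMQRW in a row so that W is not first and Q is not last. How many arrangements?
By inclusion-exclusion: 7! - 2×(7-1)! + (7-2)! = 5040 - 1440 + 120 = 3720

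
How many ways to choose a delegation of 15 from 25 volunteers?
C(25,15) = 25!/(15!×10!) = 3268760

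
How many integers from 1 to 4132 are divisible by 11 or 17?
⌊4132/11⌋ + ⌊4132/17⌋ - ⌊4132/187⌋ = 375 + 243 - 22 = 596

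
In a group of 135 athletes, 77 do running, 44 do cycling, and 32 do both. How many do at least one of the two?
|A∪B| = |A| + |B| - |A∩B| = 77 + 44 - 32 = 89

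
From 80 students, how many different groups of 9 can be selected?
C(80,9) = 80!/(9!×71!) = 231900297200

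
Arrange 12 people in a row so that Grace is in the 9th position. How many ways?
Fix one position: (12-1)! = 39916800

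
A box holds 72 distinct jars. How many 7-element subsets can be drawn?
C(72,7) = 72!/(7!×65!) = 1473109704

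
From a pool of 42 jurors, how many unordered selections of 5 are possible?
C(42,5) = 42!/(5!×37!) = 850668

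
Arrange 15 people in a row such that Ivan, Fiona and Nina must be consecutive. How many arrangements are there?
Treat the 3 as one block: (15-3+1)! × 3! = 6227020800 × 6 = 37362124800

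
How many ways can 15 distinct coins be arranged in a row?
15! = 1307674368000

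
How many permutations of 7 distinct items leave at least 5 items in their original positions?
Exactly j fixed points: C(7,j)·!(7-j); sum over j ≥ 5 (derangement numbers via !m = (m-1)·(!(m-1) + !(m-2)): !0..!2 = 1, 0, 1). Σ_{j=5}^{7} C(7,j)·!(7-j) = C(7,5)·!2 + C(7,6)·!1 + C(7,7)·!0 = 21·1 + 7·0 + 1·1 = 22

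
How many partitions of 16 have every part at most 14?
Let r_j(i) = number of partitions of i into parts ≤ j, for i = 0..16. r_1(i) = 1 for all i; r_j(i) = r_{j-1}(i) + r_j(i-j). Rows j = 2..14: ≤2: 1 1 2 2 3 3 4 4 5 5 6 6 7 7 8 8 9; ≤3: 1 1 2 3 4 5 7 8 10 12 14 16 19 21 24 27 30; ≤4: 1 1 2 3 5 6 9 11 15 18 23 27 34 39 47 54 64; ≤5: 1 1 2 3 5 7 10 13 18 23 30 37 47 57 70 84 101; ≤6: 1 1 2 3 5 7 11 14 20 26 35 44 58 71 90 110 136; ≤7: 1 1 2 3 5 7 11 15 21 28 38 49 65 82 105 131 164; ≤8: 1 1 2 3 5 7 11 15 22 29 40 52 70 89 116 146 186; ≤9: 1 1 2 3 5 7 11 15 22 30 41 54 73 94 123 157 201; ≤10: 1 1 2 3 5 7 11 15 22 30 42 55 75 97 128 164 212; ≤11: 1 1 2 3 5 7 11 15 22 30 42 56 76 99 131 169 219; ≤12: 1 1 2 3 5 7 11 15 22 30 42 56 77 100 133 172 224; ≤13: 1 1 2 3 5 7 11 15 22 30 42 56 77 101 134 174 227; ≤14: 1 1 2 3 5 7 11 15 22 30 42 56 77 101 135 175 229. r_14(16) = 229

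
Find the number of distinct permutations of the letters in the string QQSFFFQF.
8! / (4! × 3! × 1!) = 280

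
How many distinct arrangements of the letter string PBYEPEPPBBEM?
12! / (1! × 3! × 4! × 3! × 1!) = 554400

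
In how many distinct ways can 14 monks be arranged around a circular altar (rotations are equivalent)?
Circular: fix one position, arrange the rest. (14-1)! = 6227020800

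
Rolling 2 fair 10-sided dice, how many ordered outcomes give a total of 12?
Coefficient of x^12 in (x + x² + ... + x^10)^2. By inclusion-exclusion on dice exceeding 10: Σ_j (-1)^j C(2,j)·C(12-1-10j, 1) = C(2,0)·C(11,1) - C(2,1)·C(1,1) = 1·11 - 2·1 = 9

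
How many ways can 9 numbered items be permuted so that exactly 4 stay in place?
Choose the 4 fixed points C(9,4) = 126, derange the rest: !5 = Σ_{j=0}^{5} (-1)^j·5!/j! = 120 - 120 + 60 - 20 + 5 - 1 = 44. Product = 126 × 44 = 5544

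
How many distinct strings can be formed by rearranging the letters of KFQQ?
4! / (2! × 1! × 1!) = 12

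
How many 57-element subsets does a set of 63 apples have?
C(63,57) = 63!/(57!×6!) = 67945521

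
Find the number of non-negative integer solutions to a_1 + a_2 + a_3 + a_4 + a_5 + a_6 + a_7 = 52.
C(52+7-1, 7-1) = C(58, 6) = 40475358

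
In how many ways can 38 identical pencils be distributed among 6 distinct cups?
C(38+6-1, 6-1) = C(43, 5) = 962598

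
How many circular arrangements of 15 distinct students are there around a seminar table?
Circular: fix one position, arrange the rest. (15-1)! = 87178291200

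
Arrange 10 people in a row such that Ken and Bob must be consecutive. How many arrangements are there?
Treat the 2 as one block: (10-2+1)! × 2! = 362880 × 2 = 725760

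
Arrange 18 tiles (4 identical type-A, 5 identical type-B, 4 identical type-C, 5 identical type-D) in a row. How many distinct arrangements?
18! / (4! × 5! × 4! × 5!) = 771891120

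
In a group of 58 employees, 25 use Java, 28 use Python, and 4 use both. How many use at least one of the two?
|A∪B| = |A| + |B| - |A∩B| = 25 + 28 - 4 = 49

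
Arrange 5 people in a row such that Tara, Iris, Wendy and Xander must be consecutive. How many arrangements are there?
Treat the 4 as one block: (5-4+1)! × 4! = 2 × 24 = 48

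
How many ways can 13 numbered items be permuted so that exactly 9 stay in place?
Choose the 9 fixed points C(13,9) = 715, derange the rest: !4 = Σ_{j=0}^{4} (-1)^j·4!/j! = 24 - 24 + 12 - 4 + 1 = 9. Product = 715 × 9 = 6435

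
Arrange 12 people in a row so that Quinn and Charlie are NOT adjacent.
Total - adjacent = 12! - (12-1)!×2 = 479001600 - 79833600 = 399168000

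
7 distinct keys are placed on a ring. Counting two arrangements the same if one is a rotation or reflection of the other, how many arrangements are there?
(7-1)!/2 = 720/2 = 360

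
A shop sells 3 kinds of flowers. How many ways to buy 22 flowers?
C(22+3-1, 3-1) = C(24, 2) = 276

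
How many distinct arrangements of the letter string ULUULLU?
7! / (3! × 4!) = 35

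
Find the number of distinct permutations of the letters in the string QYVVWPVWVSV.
11! / (5! × 2! × 1! × 1! × 1! × 1!) = 166320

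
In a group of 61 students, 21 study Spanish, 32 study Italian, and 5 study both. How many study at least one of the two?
|A∪B| = |A| + |B| - |A∩B| = 21 + 32 - 5 = 48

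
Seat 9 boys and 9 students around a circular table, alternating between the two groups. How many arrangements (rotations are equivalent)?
Fix one of the boys: (9-1)! ways for the remaining boys, × 9! ways for the students = 40320 × 362880 = 14631321600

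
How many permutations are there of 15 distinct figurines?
15! = 1307674368000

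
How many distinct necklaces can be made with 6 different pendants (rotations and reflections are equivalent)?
(6-1)!/2 = 120/2 = 60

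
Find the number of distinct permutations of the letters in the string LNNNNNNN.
8! / (1! × 7!) = 8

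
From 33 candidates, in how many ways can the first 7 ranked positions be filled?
P(33,7) = 33!/(33-7)! = 21531121920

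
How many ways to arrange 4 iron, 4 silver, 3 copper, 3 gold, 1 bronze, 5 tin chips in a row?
20! / (4! × 4! × 3! × 3! × 1! × 5!) = 977728752000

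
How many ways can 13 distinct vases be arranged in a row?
13! = 6227020800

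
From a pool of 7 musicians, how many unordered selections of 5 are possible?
C(7,5) = 7!/(5!×2!) = 21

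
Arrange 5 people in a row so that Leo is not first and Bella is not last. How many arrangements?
By inclusion-exclusion: 5! - 2×(5-1)! + (5-2)! = 120 - 48 + 6 = 78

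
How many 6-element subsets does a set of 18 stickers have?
C(18,6) = 18!/(6!×12!) = 18564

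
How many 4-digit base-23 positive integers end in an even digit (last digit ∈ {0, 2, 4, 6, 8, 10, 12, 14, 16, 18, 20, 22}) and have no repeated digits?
Last∈{0,2,4,6,8,10,12,14,16,18,20,22}. Last=0: 9240. Last nonzero: 11×21×P(21,2) = 97020. Total = 106260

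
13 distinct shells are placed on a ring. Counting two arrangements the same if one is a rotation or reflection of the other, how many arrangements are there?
(13-1)!/2 = 479001600/2 = 239500800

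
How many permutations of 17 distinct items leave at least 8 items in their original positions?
Exactly j fixed points: C(17,j)·!(17-j); sum over j ≥ 8 (derangement numbers via !m = (m-1)·(!(m-1) + !(m-2)): !0..!9 = 1, 0, 1, 2, 9, 44, 265, 1854, 14833, 133496). Σ_{j=8}^{17} C(17,j)·!(17-j) = C(17,8)·!9 + C(17,9)·!8 + C(17,10)·!7 + C(17,11)·!6 + C(17,12)·!5 + C(17,13)·!4 + C(17,14)·!3 + C(17,15)·!2 + C(17,16)·!1 + C(17,17)·!0 = 24310·133496 + 24310·14833 + 19448·1854 + 12376·265 + 6188·44 + 2380·9 + 680·2 + 136·1 + 17·0 + 1·1 = 3645509411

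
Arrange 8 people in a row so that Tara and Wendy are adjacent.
Treat as block: (8-1)! × 2! = 5040 × 2 = 10080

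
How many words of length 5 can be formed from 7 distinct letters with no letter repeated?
P(7,5) = 7!/(7-5)! = 2520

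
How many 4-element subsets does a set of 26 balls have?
C(26,4) = 26!/(4!×22!) = 14950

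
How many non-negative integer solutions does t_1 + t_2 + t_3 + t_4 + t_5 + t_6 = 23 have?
C(23+6-1, 6-1) = C(28, 5) = 98280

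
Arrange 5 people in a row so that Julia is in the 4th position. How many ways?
Fix one position: (5-1)! = 24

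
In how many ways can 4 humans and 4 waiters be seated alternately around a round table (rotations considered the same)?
Fix one of the humans: (4-1)! ways for the remaining humans, × 4! ways for the waiters = 6 × 24 = 144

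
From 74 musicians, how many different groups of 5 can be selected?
C(74,5) = 74!/(5!×69!) = 16108764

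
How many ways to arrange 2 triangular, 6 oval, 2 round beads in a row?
10! / (2! × 6! × 2!) = 1260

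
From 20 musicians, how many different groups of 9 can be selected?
C(20,9) = 20!/(9!×11!) = 167960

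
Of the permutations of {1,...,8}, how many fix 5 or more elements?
Exactly j fixed points: C(8,j)·!(8-j); sum over j ≥ 5 (derangement numbers via !m = (m-1)·(!(m-1) + !(m-2)): !0..!3 = 1, 0, 1, 2). Σ_{j=5}^{8} C(8,j)·!(8-j) = C(8,5)·!3 + C(8,6)·!2 + C(8,7)·!1 + C(8,8)·!0 = 56·2 + 28·1 + 8·0 + 1·1 = 141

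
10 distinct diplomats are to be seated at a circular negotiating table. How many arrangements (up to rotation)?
Circular: fix one position, arrange the rest. (10-1)! = 362880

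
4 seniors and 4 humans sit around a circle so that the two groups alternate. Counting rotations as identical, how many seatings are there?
Fix one of the seniors: (4-1)! ways for the remaining seniors, × 4! ways for the humans = 6 × 24 = 144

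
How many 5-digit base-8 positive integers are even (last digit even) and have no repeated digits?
Last∈{0,2,4,6}. Last=0: 840. Last nonzero: 3×6×P(6,3) = 2160. Total = 3000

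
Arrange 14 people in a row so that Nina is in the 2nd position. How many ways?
Fix one position: (14-1)! = 6227020800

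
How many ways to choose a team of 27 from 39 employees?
C(39,27) = 39!/(27!×12!) = 3910797436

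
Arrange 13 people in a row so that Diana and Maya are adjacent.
Treat as block: (13-1)! × 2! = 479001600 × 2 = 958003200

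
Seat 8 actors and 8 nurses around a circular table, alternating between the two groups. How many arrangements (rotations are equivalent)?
Fix one of the actors: (8-1)! ways for the remaining actors, × 8! ways for the nurses = 5040 × 40320 = 203212800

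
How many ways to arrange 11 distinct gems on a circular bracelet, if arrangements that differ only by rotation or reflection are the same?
(11-1)!/2 = 3628800/2 = 1814400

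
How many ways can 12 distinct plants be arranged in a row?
12! = 479001600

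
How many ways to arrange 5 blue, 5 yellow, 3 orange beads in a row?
13! / (5! × 5! × 3!) = 72072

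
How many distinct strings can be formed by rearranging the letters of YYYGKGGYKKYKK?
13! / (5! × 5! × 3!) = 72072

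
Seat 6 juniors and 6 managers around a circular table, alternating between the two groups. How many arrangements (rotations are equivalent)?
Fix one of the juniors: (6-1)! ways for the remaining juniors, × 6! ways for the managers = 120 × 720 = 86400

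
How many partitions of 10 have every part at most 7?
Let r_j(i) = number of partitions of i into parts ≤ j, for i = 0..10. r_1(i) = 1 for all i; r_j(i) = r_{j-1}(i) + r_j(i-j). Rows j = 2..7: ≤2: 1 1 2 2 3 3 4 4 5 5 6; ≤3: 1 1 2 3 4 5 7 8 10 12 14; ≤4: 1 1 2 3 5 6 9 11 15 18 23; ≤5: 1 1 2 3 5 7 10 13 18 23 30; ≤6: 1 1 2 3 5 7 11 14 20 26 35; ≤7: 1 1 2 3 5 7 11 15 21 28 38. r_7(10) = 38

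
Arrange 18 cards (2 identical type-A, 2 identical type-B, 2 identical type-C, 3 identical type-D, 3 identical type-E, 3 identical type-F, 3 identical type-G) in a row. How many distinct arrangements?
18! / (2! × 2! × 2! × 3! × 3! × 3! × 3!) = 617512896000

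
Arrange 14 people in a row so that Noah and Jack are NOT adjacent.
Total - adjacent = 14! - (14-1)!×2 = 87178291200 - 12454041600 = 74724249600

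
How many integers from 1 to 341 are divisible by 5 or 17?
⌊341/5⌋ + ⌊341/17⌋ - ⌊341/85⌋ = 68 + 20 - 4 = 84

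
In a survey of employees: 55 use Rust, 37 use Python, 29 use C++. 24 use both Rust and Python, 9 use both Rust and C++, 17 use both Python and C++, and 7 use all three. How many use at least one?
|A∪B∪C| = 55+37+29-24-9-17+7 = 78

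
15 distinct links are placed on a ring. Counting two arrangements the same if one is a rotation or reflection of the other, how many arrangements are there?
(15-1)!/2 = 87178291200/2 = 43589145600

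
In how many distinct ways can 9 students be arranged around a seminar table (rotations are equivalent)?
Circular: fix one position, arrange the rest. (9-1)! = 40320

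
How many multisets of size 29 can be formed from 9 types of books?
C(29+9-1, 9-1) = C(37, 8) = 38608020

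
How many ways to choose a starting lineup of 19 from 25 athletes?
C(25,19) = 25!/(19!×6!) = 177100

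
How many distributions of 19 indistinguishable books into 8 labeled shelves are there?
C(19+8-1, 8-1) = C(26, 7) = 657800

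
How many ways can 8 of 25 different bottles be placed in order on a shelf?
P(25,8) = 25!/(25-8)! = 43609104000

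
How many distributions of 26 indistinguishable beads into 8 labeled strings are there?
C(26+8-1, 8-1) = C(33, 7) = 4272048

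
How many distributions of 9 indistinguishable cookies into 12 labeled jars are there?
C(9+12-1, 12-1) = C(20, 11) = 167960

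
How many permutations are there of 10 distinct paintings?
10! = 3628800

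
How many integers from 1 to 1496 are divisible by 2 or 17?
⌊1496/2⌋ + ⌊1496/17⌋ - ⌊1496/34⌋ = 748 + 88 - 44 = 792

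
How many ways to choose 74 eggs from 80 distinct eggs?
C(80,74) = 80!/(74!×6!) = 300500200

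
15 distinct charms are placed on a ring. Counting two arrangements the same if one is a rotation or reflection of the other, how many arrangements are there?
(15-1)!/2 = 87178291200/2 = 43589145600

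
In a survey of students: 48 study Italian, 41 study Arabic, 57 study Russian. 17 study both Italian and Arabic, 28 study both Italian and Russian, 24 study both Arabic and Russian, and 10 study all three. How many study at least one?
|A∪B∪C| = 48+41+57-17-28-24+10 = 87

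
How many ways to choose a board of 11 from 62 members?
C(62,11) = 62!/(11!×51!) = 508271323092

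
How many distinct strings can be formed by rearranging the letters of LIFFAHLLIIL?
11! / (3! × 4! × 1! × 1! × 2!) = 138600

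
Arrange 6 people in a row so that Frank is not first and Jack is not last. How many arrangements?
By inclusion-exclusion: 6! - 2×(6-1)! + (6-2)! = 720 - 240 + 24 = 504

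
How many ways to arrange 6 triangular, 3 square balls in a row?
9! / (6! × 3!) = 84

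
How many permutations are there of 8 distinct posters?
8! = 40320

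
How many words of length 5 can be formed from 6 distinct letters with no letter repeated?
P(6,5) = 6!/(6-5)! = 720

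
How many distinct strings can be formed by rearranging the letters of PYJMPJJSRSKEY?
13! / (3! × 1! × 1! × 1! × 2! × 2! × 1! × 2!) = 129729600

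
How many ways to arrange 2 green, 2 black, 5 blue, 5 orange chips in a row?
14! / (2! × 2! × 5! × 5!) = 1513512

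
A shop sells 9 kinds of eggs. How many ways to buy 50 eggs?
C(50+9-1, 9-1) = C(58, 8) = 1916797311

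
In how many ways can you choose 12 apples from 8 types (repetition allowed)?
C(12+8-1, 8-1) = C(19, 7) = 50388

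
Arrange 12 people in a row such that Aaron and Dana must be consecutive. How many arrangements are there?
Treat the 2 as one block: (12-2+1)! × 2! = 39916800 × 2 = 79833600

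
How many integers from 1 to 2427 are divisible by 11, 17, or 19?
⌊2427/11⌋+⌊2427/17⌋+⌊2427/19⌋ - ⌊2427/187⌋-⌊2427/209⌋-⌊2427/323⌋ + ⌊2427/3553⌋ = 220+142+127 - 12-11-7 + 0 = 459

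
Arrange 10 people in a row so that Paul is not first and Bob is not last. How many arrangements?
By inclusion-exclusion: 10! - 2×(10-1)! + (10-2)! = 3628800 - 725760 + 40320 = 2943360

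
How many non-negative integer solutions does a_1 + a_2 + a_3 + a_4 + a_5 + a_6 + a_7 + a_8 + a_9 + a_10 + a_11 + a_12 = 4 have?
C(4+12-1, 12-1) = C(15, 11) = 1365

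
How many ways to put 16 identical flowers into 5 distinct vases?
C(16+5-1, 5-1) = C(20, 4) = 4845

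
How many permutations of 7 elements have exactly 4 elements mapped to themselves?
Choose the 4 fixed points C(7,4) = 35, derange the rest: !3 = Σ_{j=0}^{3} (-1)^j·3!/j! = 6 - 6 + 3 - 1 = 2. Product = 35 × 2 = 70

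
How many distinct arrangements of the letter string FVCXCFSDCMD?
11! / (1! × 1! × 3! × 1! × 2! × 1! × 2!) = 1663200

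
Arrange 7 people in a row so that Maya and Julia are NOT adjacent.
Total - adjacent = 7! - (7-1)!×2 = 5040 - 1440 = 3600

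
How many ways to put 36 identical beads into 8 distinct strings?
C(36+8-1, 8-1) = C(43, 7) = 32224114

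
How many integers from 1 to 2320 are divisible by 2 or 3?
⌊2320/2⌋ + ⌊2320/3⌋ - ⌊2320/6⌋ = 1160 + 773 - 386 = 1547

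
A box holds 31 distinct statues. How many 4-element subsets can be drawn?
C(31,4) = 31!/(4!×27!) = 31465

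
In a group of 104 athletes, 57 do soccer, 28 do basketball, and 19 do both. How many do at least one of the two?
|A∪B| = |A| + |B| - |A∩B| = 57 + 28 - 19 = 66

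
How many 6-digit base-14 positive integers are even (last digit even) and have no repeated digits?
Last∈{0,2,4,6,8,10,12}. Last=0: 154440. Last nonzero: 6×12×P(12,4) = 855360. Total = 1009800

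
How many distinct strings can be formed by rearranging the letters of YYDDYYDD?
8! / (4! × 4!) = 70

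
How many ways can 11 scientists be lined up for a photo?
11! = 39916800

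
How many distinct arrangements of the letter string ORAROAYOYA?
10! / (2! × 3! × 3! × 2!) = 25200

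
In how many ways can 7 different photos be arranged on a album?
7! = 5040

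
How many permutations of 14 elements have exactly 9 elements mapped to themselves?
Choose the 9 fixed points C(14,9) = 2002, derange the rest: !5 = Σ_{j=0}^{5} (-1)^j·5!/j! = 120 - 120 + 60 - 20 + 5 - 1 = 44. Product = 2002 × 44 = 88088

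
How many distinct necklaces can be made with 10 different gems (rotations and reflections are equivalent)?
(10-1)!/2 = 362880/2 = 181440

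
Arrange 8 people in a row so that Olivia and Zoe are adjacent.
Treat as block: (8-1)! × 2! = 5040 × 2 = 10080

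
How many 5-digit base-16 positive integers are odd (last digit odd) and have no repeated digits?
Last∈{1,3,5,7,9,11,13,15}. Last=0: 0. Last nonzero: 8×14×P(14,3) = 244608. Total = 244608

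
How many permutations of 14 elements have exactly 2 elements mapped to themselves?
Choose the 2 fixed points C(14,2) = 91, derange the rest: !12 = Σ_{j=0}^{12} (-1)^j·12!/j! = 479001600 - 479001600 + 239500800 - 79833600 + 19958400 - 3991680 + 665280 - 95040 + 11880 - 1320 + 132 - 12 + 1 = 176214841. Product = 91 × 176214841 = 16035550531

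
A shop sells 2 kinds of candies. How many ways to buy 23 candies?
C(23+2-1, 2-1) = C(24, 1) = 24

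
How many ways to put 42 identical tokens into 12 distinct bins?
C(42+12-1, 12-1) = C(53, 11) = 76223753060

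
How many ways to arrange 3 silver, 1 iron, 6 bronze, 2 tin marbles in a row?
12! / (3! × 1! × 6! × 2!) = 55440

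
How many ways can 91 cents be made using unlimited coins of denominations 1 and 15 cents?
Coefficient of x^91 in 1/(1-x^1) · 1/(1-x^15). Use j coins of 15 for j = 0..⌊91/15⌋ = 6, the rest in 1s: 6 + 1 = 7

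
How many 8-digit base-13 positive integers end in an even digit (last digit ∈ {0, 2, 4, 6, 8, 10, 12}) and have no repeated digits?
Last∈{0,2,4,6,8,10,12}. Last=0: 3991680. Last nonzero: 6×11×P(11,6) = 21954240. Total = 25945920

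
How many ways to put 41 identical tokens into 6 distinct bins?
C(41+6-1, 6-1) = C(46, 5) = 1370754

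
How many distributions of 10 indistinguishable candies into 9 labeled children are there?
C(10+9-1, 9-1) = C(18, 8) = 43758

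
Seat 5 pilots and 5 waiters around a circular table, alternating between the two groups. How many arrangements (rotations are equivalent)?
Fix one of the pilots: (5-1)! ways for the remaining pilots, × 5! ways for the waiters = 24 × 120 = 2880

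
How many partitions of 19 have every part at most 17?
Let r_j(i) = number of partitions of i into parts ≤ j, for i = 0..19. r_1(i) = 1 for all i; r_j(i) = r_{j-1}(i) + r_j(i-j). Rows j = 2..17: ≤2: 1 1 2 2 3 3 4 4 5 5 6 6 7 7 8 8 9 9 10 10; ≤3: 1 1 2 3 4 5 7 8 10 12 14 16 19 21 24 27 30 33 37 40; ≤4: 1 1 2 3 5 6 9 11 15 18 23 27 34 39 47 54 64 72 84 94; ≤5: 1 1 2 3 5 7 10 13 18 23 30 37 47 57 70 84 101 119 141 164; ≤6: 1 1 2 3 5 7 11 14 20 26 35 44 58 71 90 110 136 163 199 235; ≤7: 1 1 2 3 5 7 11 15 21 28 38 49 65 82 105 131 164 201 248 300; ≤8: 1 1 2 3 5 7 11 15 22 29 40 52 70 89 116 146 186 230 288 352; ≤9: 1 1 2 3 5 7 11 15 22 30 41 54 73 94 123 157 201 252 318 393; ≤10: 1 1 2 3 5 7 11 15 22 30 42 55 75 97 128 164 212 267 340 423; ≤11: 1 1 2 3 5 7 11 15 22 30 42 56 76 99 131 169 219 278 355 445; ≤12: 1 1 2 3 5 7 11 15 22 30 42 56 77 100 133 172 224 285 366 460; ≤13: 1 1 2 3 5 7 11 15 22 30 42 56 77 101 134 174 227 290 373 471; ≤14: 1 1 2 3 5 7 11 15 22 30 42 56 77 101 135 175 229 293 378 478; ≤15: 1 1 2 3 5 7 11 15 22 30 42 56 77 101 135 176 230 295 381 483; ≤16: 1 1 2 3 5 7 11 15 22 30 42 56 77 101 135 176 231 296 383 486; ≤17: 1 1 2 3 5 7 11 15 22 30 42 56 77 101 135 176 231 297 384 488. r_17(19) = 488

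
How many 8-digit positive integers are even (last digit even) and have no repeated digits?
Last∈{0,2,4,6,8}. Last=0: 181440. Last nonzero: 4×8×P(8,6) = 645120. Total = 826560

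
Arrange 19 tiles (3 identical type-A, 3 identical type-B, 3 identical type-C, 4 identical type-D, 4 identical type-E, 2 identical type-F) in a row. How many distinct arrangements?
19! / (3! × 3! × 3! × 4! × 4! × 2!) = 488864376000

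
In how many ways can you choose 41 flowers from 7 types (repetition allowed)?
C(41+7-1, 7-1) = C(47, 6) = 10737573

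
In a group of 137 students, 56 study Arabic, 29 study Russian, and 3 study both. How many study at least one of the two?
|A∪B| = |A| + |B| - |A∩B| = 56 + 29 - 3 = 82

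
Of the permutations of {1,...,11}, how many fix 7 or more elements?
Exactly j fixed points: C(11,j)·!(11-j); sum over j ≥ 7 (derangement numbers via !m = (m-1)·(!(m-1) + !(m-2)): !0..!4 = 1, 0, 1, 2, 9). Σ_{j=7}^{11} C(11,j)·!(11-j) = C(11,7)·!4 + C(11,8)·!3 + C(11,9)·!2 + C(11,10)·!1 + C(11,11)·!0 = 330·9 + 165·2 + 55·1 + 11·0 + 1·1 = 3356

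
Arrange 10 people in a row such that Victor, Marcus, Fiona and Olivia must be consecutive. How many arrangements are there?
Treat the 4 as one block: (10-4+1)! × 4! = 5040 × 24 = 120960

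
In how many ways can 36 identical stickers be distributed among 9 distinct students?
C(36+9-1, 9-1) = C(44, 8) = 177232627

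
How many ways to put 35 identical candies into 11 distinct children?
C(35+11-1, 11-1) = C(45, 10) = 3190187286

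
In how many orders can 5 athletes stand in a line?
5! = 120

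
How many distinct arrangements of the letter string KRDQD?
5! / (1! × 2! × 1! × 1!) = 60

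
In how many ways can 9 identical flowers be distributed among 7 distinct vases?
C(9+7-1, 7-1) = C(15, 6) = 5005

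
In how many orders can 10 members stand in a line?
10! = 3628800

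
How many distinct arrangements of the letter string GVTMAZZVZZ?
10! / (1! × 1! × 1! × 1! × 4! × 2!) = 75600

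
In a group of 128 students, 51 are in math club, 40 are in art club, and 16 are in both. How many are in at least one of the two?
|A∪B| = |A| + |B| - |A∩B| = 51 + 40 - 16 = 75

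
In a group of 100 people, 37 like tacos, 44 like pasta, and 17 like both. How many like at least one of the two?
|A∪B| = |A| + |B| - |A∩B| = 37 + 44 - 17 = 64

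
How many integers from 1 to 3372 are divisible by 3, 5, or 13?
⌊3372/3⌋+⌊3372/5⌋+⌊3372/13⌋ - ⌊3372/15⌋-⌊3372/39⌋-⌊3372/65⌋ + ⌊3372/195⌋ = 1124+674+259 - 224-86-51 + 17 = 1713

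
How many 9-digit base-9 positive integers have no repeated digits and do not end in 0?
Last digit: 8 nonzero choices. First digit: 7 (nonzero, ≠last). Middle 7: P(7,7) = 5040. Total = 282240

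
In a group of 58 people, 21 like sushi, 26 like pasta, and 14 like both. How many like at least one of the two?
|A∪B| = |A| + |B| - |A∩B| = 21 + 26 - 14 = 33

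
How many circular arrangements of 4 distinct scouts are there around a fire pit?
Circular: fix one position, arrange the rest. (4-1)! = 6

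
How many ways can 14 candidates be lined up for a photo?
14! = 87178291200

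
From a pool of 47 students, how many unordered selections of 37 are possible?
C(47,37) = 47!/(37!×10!) = 5178066751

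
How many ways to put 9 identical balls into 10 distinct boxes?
C(9+10-1, 10-1) = C(18, 9) = 48620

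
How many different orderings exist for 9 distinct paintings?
9! = 362880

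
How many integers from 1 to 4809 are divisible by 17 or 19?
⌊4809/17⌋ + ⌊4809/19⌋ - ⌊4809/323⌋ = 282 + 253 - 14 = 521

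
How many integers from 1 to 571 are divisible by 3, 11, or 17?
⌊571/3⌋+⌊571/11⌋+⌊571/17⌋ - ⌊571/33⌋-⌊571/51⌋-⌊571/187⌋ + ⌊571/561⌋ = 190+51+33 - 17-11-3 + 1 = 244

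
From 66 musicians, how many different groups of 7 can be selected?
C(66,7) = 66!/(7!×59!) = 778789440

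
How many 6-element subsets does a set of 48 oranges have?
C(48,6) = 48!/(6!×42!) = 12271512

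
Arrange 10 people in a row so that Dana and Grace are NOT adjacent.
Total - adjacent = 10! - (10-1)!×2 = 3628800 - 725760 = 2903040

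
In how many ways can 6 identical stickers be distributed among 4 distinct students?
C(6+4-1, 4-1) = C(9, 3) = 84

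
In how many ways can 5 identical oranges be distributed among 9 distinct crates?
C(5+9-1, 9-1) = C(13, 8) = 1287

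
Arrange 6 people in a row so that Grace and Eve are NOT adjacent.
Total - adjacent = 6! - (6-1)!×2 = 720 - 240 = 480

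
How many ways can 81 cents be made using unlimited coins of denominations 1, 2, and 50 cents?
Coefficient of x^81 in 1/(1-x^1) · 1/(1-x^2) · 1/(1-x^50). Case on j = number of 50-cent coins (j = 0..1); remainder r = 81 - 50j is made from {1,2} in ⌊r/2⌋+1 ways. r = 81, 31 → 41 + 16 = 57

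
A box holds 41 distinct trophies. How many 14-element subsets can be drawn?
C(41,14) = 41!/(14!×27!) = 35240152720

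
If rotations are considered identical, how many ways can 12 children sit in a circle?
Circular: fix one position, arrange the rest. (12-1)! = 39916800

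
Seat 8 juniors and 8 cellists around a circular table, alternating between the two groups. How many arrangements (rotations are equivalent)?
Fix one of the juniors: (8-1)! ways for the remaining juniors, × 8! ways for the cellists = 5040 × 40320 = 203212800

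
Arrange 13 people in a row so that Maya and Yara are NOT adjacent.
Total - adjacent = 13! - (13-1)!×2 = 6227020800 - 958003200 = 5269017600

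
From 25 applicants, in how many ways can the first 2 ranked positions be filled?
P(25,2) = 25!/(25-2)! = 600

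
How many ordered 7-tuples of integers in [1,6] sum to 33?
Coefficient of x^33 in (x + x² + ... + x^6)^7. By inclusion-exclusion on dice exceeding 6: Σ_j (-1)^j C(7,j)·C(33-1-6j, 6) = C(7,0)·C(32,6) - C(7,1)·C(26,6) + C(7,2)·C(20,6) - C(7,3)·C(14,6) + C(7,4)·C(8,6) = 1·906192 - 7·230230 + 21·38760 - 35·3003 + 35·28 = 4417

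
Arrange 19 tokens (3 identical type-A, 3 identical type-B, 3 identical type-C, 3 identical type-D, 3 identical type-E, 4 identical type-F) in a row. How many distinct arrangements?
19! / (3! × 3! × 3! × 3! × 3! × 4!) = 651819168000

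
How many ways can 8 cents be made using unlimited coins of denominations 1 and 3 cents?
Coefficient of x^8 in 1/(1-x^1) · 1/(1-x^3). Use j coins of 3 for j = 0..⌊8/3⌋ = 2, the rest in 1s: 2 + 1 = 3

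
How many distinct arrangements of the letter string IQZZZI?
6! / (2! × 3! × 1!) = 60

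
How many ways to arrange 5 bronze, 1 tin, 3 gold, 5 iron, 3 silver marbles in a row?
17! / (5! × 1! × 3! × 5! × 3!) = 686125440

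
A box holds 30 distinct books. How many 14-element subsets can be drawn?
C(30,14) = 30!/(14!×16!) = 145422675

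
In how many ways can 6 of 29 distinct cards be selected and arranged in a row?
P(29,6) = 29!/(29-6)! = 342014400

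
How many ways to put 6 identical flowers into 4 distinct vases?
C(6+4-1, 4-1) = C(9, 3) = 84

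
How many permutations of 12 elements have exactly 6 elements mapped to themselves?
Choose the 6 fixed points C(12,6) = 924, derange the rest: !6 = Σ_{j=0}^{6} (-1)^j·6!/j! = 720 - 720 + 360 - 120 + 30 - 6 + 1 = 265. Product = 924 × 265 = 244860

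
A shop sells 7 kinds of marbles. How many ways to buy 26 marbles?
C(26+7-1, 7-1) = C(32, 6) = 906192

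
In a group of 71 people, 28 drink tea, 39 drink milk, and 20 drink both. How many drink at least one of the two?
|A∪B| = |A| + |B| - |A∩B| = 28 + 39 - 20 = 47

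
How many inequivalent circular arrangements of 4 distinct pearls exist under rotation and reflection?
(4-1)!/2 = 6/2 = 3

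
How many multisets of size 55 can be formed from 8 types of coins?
C(55+8-1, 8-1) = C(62, 7) = 491796152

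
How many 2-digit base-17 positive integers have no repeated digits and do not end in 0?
Last digit: 16 nonzero choices. First digit: 15 (nonzero, ≠last). Middle 0: P(15,0) = 1. Total = 240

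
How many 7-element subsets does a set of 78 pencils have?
C(78,7) = 78!/(7!×71!) = 2641902120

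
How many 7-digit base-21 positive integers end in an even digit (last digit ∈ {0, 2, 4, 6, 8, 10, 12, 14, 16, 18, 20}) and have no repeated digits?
Last∈{0,2,4,6,8,10,12,14,16,18,20}. Last=0: 27907200. Last nonzero: 10×19×P(19,5) = 265118400. Total = 293025600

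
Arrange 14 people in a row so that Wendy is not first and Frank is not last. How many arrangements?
By inclusion-exclusion: 14! - 2×(14-1)! + (14-2)! = 87178291200 - 12454041600 + 479001600 = 75203251200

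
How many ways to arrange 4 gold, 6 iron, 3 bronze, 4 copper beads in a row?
17! / (4! × 6! × 3! × 4!) = 142942800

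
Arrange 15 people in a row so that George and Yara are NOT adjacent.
Total - adjacent = 15! - (15-1)!×2 = 1307674368000 - 174356582400 = 1133317785600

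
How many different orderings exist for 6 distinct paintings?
6! = 720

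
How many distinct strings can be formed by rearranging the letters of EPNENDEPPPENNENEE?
17! / (1! × 5! × 4! × 7!) = 24504480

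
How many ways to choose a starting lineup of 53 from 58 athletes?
C(58,53) = 58!/(53!×5!) = 4582116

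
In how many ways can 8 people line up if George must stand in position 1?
Fix one position: (8-1)! = 5040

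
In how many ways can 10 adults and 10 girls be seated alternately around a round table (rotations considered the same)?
Fix one of the adults: (10-1)! ways for the remaining adults, × 10! ways for the girls = 362880 × 3628800 = 1316818944000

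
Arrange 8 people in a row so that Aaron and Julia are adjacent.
Treat as block: (8-1)! × 2! = 5040 × 2 = 10080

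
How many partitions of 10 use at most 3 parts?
By conjugation, equals partitions of 10 into parts ≤ 3. Let r_j(i) = number of partitions of i into parts ≤ j, for i = 0..10. r_1(i) = 1 for all i; r_j(i) = r_{j-1}(i) + r_j(i-j). Rows j = 2..3: ≤2: 1 1 2 2 3 3 4 4 5 5 6; ≤3: 1 1 2 3 4 5 7 8 10 12 14. r_3(10) = 14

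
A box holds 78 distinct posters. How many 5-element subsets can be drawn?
C(78,5) = 78!/(5!×73!) = 21111090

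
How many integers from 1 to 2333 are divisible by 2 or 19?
⌊2333/2⌋ + ⌊2333/19⌋ - ⌊2333/38⌋ = 1166 + 122 - 61 = 1227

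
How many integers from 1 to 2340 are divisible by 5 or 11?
⌊2340/5⌋ + ⌊2340/11⌋ - ⌊2340/55⌋ = 468 + 212 - 42 = 638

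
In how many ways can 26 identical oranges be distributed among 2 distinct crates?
C(26+2-1, 2-1) = C(27, 1) = 27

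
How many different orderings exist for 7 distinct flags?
7! = 5040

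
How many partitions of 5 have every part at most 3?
Let r_j(i) = number of partitions of i into parts ≤ j, for i = 0..5. r_1(i) = 1 for all i; r_j(i) = r_{j-1}(i) + r_j(i-j). Rows j = 2..3: ≤2: 1 1 2 2 3 3; ≤3: 1 1 2 3 4 5. r_3(5) = 5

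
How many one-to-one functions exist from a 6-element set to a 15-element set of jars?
P(15,6) = 15!/(15-6)! = 3603600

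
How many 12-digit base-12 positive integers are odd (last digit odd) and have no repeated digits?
Last∈{1,3,5,7,9,11}. Last=0: 0. Last nonzero: 6×10×P(10,10) = 217728000. Total = 217728000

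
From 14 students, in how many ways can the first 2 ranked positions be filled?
P(14,2) = 14!/(14-2)! = 182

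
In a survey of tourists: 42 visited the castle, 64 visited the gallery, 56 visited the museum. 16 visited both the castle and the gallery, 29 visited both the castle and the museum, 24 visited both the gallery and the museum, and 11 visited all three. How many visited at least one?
|A∪B∪C| = 42+64+56-16-29-24+11 = 104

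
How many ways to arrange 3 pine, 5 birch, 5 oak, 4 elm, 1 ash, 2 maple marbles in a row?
20! / (3! × 5! × 5! × 4! × 1! × 2!) = 586637251200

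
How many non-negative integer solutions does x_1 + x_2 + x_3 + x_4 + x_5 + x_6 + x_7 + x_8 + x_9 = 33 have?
C(33+9-1, 9-1) = C(41, 8) = 95548245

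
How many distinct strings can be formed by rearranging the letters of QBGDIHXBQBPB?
12! / (4! × 1! × 2! × 1! × 1! × 1! × 1! × 1!) = 9979200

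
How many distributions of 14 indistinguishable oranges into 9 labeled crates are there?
C(14+9-1, 9-1) = C(22, 8) = 319770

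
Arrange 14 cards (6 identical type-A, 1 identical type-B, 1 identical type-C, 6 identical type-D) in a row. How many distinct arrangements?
14! / (6! × 1! × 1! × 6!) = 168168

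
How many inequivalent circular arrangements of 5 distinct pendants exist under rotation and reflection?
(5-1)!/2 = 24/2 = 12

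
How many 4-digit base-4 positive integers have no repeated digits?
First digit: 3 choices (nonzero). Then descending: 3 × 3 × 2 × 1 = 18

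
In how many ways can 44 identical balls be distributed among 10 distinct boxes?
C(44+10-1, 10-1) = C(53, 9) = 4431613550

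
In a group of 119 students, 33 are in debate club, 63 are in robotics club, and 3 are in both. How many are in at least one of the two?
|A∪B| = |A| + |B| - |A∩B| = 33 + 63 - 3 = 93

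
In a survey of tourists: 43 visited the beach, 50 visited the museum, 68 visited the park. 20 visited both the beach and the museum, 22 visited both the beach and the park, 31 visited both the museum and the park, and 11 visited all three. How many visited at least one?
|A∪B∪C| = 43+50+68-20-22-31+11 = 99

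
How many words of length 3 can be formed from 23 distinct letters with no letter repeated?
P(23,3) = 23!/(23-3)! = 10626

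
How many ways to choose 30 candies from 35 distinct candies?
C(35,30) = 35!/(30!×5!) = 324632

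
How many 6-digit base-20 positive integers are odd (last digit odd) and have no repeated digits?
Last∈{1,3,5,7,9,11,13,15,17,19}. Last=0: 0. Last nonzero: 10×18×P(18,4) = 13219200. Total = 13219200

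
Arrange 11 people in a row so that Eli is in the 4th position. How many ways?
Fix one position: (11-1)! = 3628800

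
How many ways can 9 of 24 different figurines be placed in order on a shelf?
P(24,9) = 24!/(24-9)! = 474467051520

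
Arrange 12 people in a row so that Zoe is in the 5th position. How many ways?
Fix one position: (12-1)! = 39916800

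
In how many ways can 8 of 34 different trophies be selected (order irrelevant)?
C(34,8) = 34!/(8!×26!) = 18156204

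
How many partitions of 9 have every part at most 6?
Let r_j(i) = number of partitions of i into parts ≤ j, for i = 0..9. r_1(i) = 1 for all i; r_j(i) = r_{j-1}(i) + r_j(i-j). Rows j = 2..6: ≤2: 1 1 2 2 3 3 4 4 5 5; ≤3: 1 1 2 3 4 5 7 8 10 12; ≤4: 1 1 2 3 5 6 9 11 15 18; ≤5: 1 1 2 3 5 7 10 13 18 23; ≤6: 1 1 2 3 5 7 11 14 20 26. r_6(9) = 26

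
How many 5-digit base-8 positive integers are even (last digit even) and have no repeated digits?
Last∈{0,2,4,6}. Last=0: 840. Last nonzero: 3×6×P(6,3) = 2160. Total = 3000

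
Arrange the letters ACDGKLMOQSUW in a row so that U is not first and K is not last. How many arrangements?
By inclusion-exclusion: 12! - 2×(12-1)! + (12-2)! = 479001600 - 79833600 + 3628800 = 402796800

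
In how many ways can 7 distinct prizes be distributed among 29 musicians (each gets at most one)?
P(29,7) = 29!/(29-7)! = 7866331200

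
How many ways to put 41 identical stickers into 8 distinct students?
C(41+8-1, 8-1) = C(48, 7) = 73629072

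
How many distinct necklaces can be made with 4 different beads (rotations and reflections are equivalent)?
(4-1)!/2 = 6/2 = 3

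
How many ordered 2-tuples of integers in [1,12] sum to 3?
Coefficient of x^3 in (x + x² + ... + x^12)^2. By inclusion-exclusion on dice exceeding 12: Σ_j (-1)^j C(2,j)·C(3-1-12j, 1) = C(2,0)·C(2,1) = 1·2 = 2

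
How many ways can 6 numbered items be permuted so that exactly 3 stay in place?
Choose the 3 fixed points C(6,3) = 20, derange the rest: !3 = Σ_{j=0}^{3} (-1)^j·3!/j! = 6 - 6 + 3 - 1 = 2. Product = 20 × 2 = 40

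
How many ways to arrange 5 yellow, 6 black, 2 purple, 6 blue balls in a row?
19! / (5! × 6! × 2! × 6!) = 977728752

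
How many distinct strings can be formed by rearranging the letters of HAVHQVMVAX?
10! / (2! × 1! × 2! × 3! × 1! × 1!) = 151200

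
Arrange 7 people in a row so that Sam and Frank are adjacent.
Treat as block: (7-1)! × 2! = 720 × 2 = 1440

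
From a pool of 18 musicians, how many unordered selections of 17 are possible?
C(18,17) = 18!/(17!×1!) = 18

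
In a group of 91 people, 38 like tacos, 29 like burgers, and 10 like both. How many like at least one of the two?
|A∪B| = |A| + |B| - |A∩B| = 38 + 29 - 10 = 57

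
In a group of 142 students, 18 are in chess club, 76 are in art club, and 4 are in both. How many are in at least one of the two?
|A∪B| = |A| + |B| - |A∩B| = 18 + 76 - 4 = 90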